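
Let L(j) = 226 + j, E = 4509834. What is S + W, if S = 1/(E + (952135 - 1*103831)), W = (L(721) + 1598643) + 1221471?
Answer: 15115634144419/5358138 ≈ 2.8211e+6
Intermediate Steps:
W = 2821061 (W = ((226 + 721) + 1598643) + 1221471 = (947 + 1598643) + 1221471 = 1599590 + 1221471 = 2821061)
S = 1/5358138 (S = 1/(4509834 + (952135 - 1*103831)) = 1/(4509834 + (952135 - 103831)) = 1/(4509834 + 848304) = 1/5358138 ≈ 1.8663e-7)
S + W = 1/5358138 + 2821061 = 15115634144419/5358138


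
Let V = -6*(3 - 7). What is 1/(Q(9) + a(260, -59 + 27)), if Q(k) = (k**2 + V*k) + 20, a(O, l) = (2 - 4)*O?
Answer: -1/203 ≈ -0.0049261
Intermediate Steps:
V = 24 (V = -6*(-4) = 24)
a(O, l) = -2*O
Q(k) = 20 + k**2 + 24*k (Q(k) = (k**2 + 24*k) + 20 = 20 + k**2 + 24*k)
1/(Q(9) + a(260, -59 + 27)) = 1/((20 + 9**2 + 24*9) - 2*260) = 1/((20 + 81 + 216) - 520) = 1/(317 - 520) = 1/(-203) = -1/203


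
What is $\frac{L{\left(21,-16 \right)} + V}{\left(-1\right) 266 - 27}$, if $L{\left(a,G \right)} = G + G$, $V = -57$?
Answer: $\frac{89}{293} \approx 0.30375$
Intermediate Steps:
$L{\left(a,G \right)} = 2 G$
$\frac{L{\left(21,-16 \right)} + V}{\left(-1\right) 266 - 27} = \frac{2 \left(-16\right) - 57}{\left(-1\right) 266 - 27} = \frac{-32 - 57}{-266 - 27} = - \frac{89}{-293} = \left(-89\right) \left(- \frac{1}{293}\right) = \frac{89}{293}$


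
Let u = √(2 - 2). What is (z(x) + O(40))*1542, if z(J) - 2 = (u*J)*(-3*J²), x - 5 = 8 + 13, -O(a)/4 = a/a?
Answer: -3084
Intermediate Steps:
O(a) = -4 (O(a) = -4*a/a = -4*1 = -4)
u = 0 (u = √0 = 0)
x = 26 (x = 5 + (8 + 13) = 5 + 21 = 26)
z(J) = 2 (z(J) = 2 + (0*J)*(-3*J²) = 2 + 0*(-3*J²) = 2 + 0 = 2)
(z(x) + O(40))*1542 = (2 - 4)*1542 = -2*1542 = -3084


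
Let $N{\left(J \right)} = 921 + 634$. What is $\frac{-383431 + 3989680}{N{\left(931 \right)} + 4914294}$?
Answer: $\frac{3606249}{4915849} \approx 0.7336$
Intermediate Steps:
$N{\left(J \right)} = 1555$
$\frac{-383431 + 3989680}{N{\left(931 \right)} + 4914294} = \frac{-383431 + 3989680}{1555 + 4914294} = \frac{3606249}{4915849}$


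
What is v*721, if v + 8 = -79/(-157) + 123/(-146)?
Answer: -137821313/22922 ≈ -6012.6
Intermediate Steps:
v = -191153/22922 (v = -8 + (-79/(-157) + 123/(-146)) = -8 + (-79*(-1/157) + 123*(-1/146)) = -8 + (79/157 - 123/146) = -8 - 7777/22922 = -191153/22922 ≈ -8.3393)
v*721 = -191153/22922*721 = -137821313/22922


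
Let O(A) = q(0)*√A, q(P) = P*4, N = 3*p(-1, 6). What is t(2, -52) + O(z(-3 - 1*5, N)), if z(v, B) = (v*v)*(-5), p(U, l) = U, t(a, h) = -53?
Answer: -53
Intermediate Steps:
N = -3 (N = 3*(-1) = -3)
z(v, B) = -5*v² (z(v, B) = v²*(-5) = -5*v²)
q(P) = 4*P
O(A) = 0 (O(A) = (4*0)*√A = 0*√A = 0)
t(2, -52) + O(z(-3 - 1*5, N)) = -53 + 0 = -53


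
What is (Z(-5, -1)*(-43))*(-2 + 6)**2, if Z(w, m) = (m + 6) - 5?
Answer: 0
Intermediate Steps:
Z(w, m) = 1 + m (Z(w, m) = (6 + m) - 5 = 1 + m)
(Z(-5, -1)*(-43))*(-2 + 6)**2 = ((1 - 1)*(-43))*(-2 + 6)**2 = (0*(-43))*4**2 = 0*16 = 0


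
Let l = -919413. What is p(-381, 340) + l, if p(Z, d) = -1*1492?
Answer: -920905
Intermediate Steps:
p(Z, d) = -1492
p(-381, 340) + l = -1492 - 919413 = -920905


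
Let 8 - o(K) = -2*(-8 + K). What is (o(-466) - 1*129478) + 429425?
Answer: 299007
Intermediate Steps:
o(K) = -8 + 2*K (o(K) = 8 - (-2)*(-8 + K) = 8 - (16 - 2*K) = 8 + (-16 + 2*K) = -8 + 2*K)
(o(-466) - 1*129478) + 429425 = ((-8 + 2*(-466)) - 1*129478) + 429425 = ((-8 - 932) - 129478) + 429425 = (-940 - 129478) + 429425 = -130418 + 429425 = 299007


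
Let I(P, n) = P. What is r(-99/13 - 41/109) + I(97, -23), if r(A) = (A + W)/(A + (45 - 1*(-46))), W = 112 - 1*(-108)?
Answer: 11709847/117623 ≈ 99.554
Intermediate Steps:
W = 220 (W = 112 + 108 = 220)
r(A) = (220 + A)/(91 + A) (r(A) = (A + 220)/(A + (45 - 1*(-46))) = (220 + A)/(A + (45 + 46)) = (220 + A)/(A + 91) = (220 + A)/(91 + A))
r(-99/13 - 41/109) + I(97, -23) = (220 + (-99/13 - 41/109))/(91 + (-99/13 - 41/109)) + 97 = (220 - 11324/1417)/(91 - 11324/1417) + 97 = (300416/1417)/(117623/1417) + 97 = (1417/117623)*(300416/1417) + 97 = 300416/117623 + 97 = 11709847/117623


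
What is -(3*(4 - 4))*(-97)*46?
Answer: 0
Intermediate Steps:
-(3*(4 - 4))*(-97)*46 = -(3*0)*(-97)*46 = -0*(-97)*46 = -0*46 = -1*0 = 0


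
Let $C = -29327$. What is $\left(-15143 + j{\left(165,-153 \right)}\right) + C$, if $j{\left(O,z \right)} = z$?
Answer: $-44623$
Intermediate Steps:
$\left(-15143 + j{\left(165,-153 \right)}\right) + C = \left(-15143 - 153\right) - 29327 = -15296 - 29327 = -44623$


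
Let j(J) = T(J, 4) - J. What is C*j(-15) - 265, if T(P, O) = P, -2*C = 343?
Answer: -265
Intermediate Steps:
C = -343/2 (C = -1/2*343 = -343/2 ≈ -171.50)
j(J) = 0 (j(J) = J - J = 0)
C*j(-15) - 265 = -343/2*0 - 265 = 0 - 265 = -265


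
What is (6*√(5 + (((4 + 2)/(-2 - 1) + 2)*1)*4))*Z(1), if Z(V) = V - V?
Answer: 0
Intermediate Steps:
Z(V) = 0
(6*√(5 + (((4 + 2)/(-2 - 1) + 2)*1)*4))*Z(1) = (6*√(5 + (((4 + 2)/(-2 - 1) + 2)*1)*4))*0 = (6*√(5 + ((6/(-3) + 2)*1)*4))*0 = (6*√(5 + ((6*(-⅓) + 2)*1)*4))*0 = (6*√(5 + ((-2 + 2)*1)*4))*0 = (6*√(5 + (0*1)*4))*0 = (6*√(5 + 0*4))*0 = (6*√(5 + 0))*0 = (6*√5)*0 = 0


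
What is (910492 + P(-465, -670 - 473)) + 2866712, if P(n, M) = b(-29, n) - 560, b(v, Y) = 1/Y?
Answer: 1756139459/465 ≈ 3.7766e+6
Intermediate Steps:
P(n, M) = -560 + 1/n (P(n, M) = 1/n - 560 = -560 + 1/n)
(910492 + P(-465, -670 - 473)) + 2866712 = (910492 + (-560 + 1/(-465))) + 2866712 = (910492 + (-560 - 1/465)) + 2866712 = (910492 - 260401/465) + 2866712 = 423118379/465 + 2866712 = 1756139459/465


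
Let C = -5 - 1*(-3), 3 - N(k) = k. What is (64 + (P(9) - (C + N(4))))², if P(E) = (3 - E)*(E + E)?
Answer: 1681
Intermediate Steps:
N(k) = 3 - k
P(E) = 2*E*(3 - E) (P(E) = (3 - E)*(2*E) = 2*E*(3 - E))
C = -2 (C = -5 + 3 = -2)
(64 + (P(9) - (C + N(4))))² = (64 + (2*9*(3 - 1*9) - (-2 + (3 - 1*4))))² = (64 + (2*9*(3 - 9) - (-2 + (3 - 4))))² = (64 + (2*9*(-6) - (-2 - 1)))² = (64 + (-108 - (-3)))² = (64 + (-108 - 1*(-3)))² = (64 + (-108 + 3))² = (64 - 105)² = (-41)² = 1681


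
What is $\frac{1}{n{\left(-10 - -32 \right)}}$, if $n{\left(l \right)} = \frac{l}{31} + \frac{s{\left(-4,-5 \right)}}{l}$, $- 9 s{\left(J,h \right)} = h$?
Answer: $\frac{6138}{4511} \approx 1.3607$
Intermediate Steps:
$s{\left(J,h \right)} = - \frac{h}{9}$
$n{\left(l \right)} = \frac{l}{31} + \frac{5}{9 l}$ ($n{\left(l \right)} = \frac{l}{31} + \frac{\left(- \frac{1}{9}\right) \left(-5\right)}{l} = l \frac{1}{31} + \frac{5}{9 l} = \frac{l}{31} + \frac{5}{9 l}$)
$\frac{1}{n{\left(-10 - -32 \right)}} = \frac{1}{\frac{-10 - -32}{31} + \frac{5}{9 \left(-10 - -32\right)}} = \frac{1}{\frac{-10 + 32}{31} + \frac{5}{9 \left(-10 + 32\right)}} = \frac{1}{\frac{1}{31} \cdot 22 + \frac{5}{9 \cdot 22}} = \frac{1}{\frac{22}{31} + \frac{5}{9} \cdot \frac{1}{22}} = \frac{1}{\frac{22}{31} + \frac{5}{198}} = \frac{1}{\frac{4511}{6138}} = \frac{6138}{4511}$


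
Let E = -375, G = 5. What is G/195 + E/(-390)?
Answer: 77/78 ≈ 0.98718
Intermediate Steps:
G/195 + E/(-390) = 5/195 - 375/(-390) = 5*(1/195) - 375*(-1/390) = 1/39 + 25/26 = 77/78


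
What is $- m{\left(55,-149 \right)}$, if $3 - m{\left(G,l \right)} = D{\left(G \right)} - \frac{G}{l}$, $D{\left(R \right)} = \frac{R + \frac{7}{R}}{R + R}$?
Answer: $- \frac{959916}{450725} \approx -2.1297$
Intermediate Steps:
$D{\left(R \right)} = \frac{R + \frac{7}{R}}{2 R}$
$m{\left(G,l \right)} = 3 + \frac{G}{l} - \frac{7 + G^{2}}{2 G^{2}}$ ($m{\left(G,l \right)} = 3 - \left(\frac{7 + G^{2}}{2 G^{2}} - \frac{G}{l}\right) = 3 + \left(\frac{G}{l} - \frac{7 + G^{2}}{2 G^{2}}\right) = 3 + \frac{G}{l} - \frac{7 + G^{2}}{2 G^{2}}$)
$- m{\left(55,-149 \right)} = - (\frac{5}{2} - \frac{7}{2 \cdot 3025} + \frac{55}{-149}) = - (\frac{5}{2} - \frac{7}{6050} + 55 \left(- \frac{1}{149}\right)) = - (\frac{5}{2} - \frac{7}{6050} - \frac{55}{149}) = \left(-1\right) \frac{959916}{450725} = - \frac{959916}{450725}$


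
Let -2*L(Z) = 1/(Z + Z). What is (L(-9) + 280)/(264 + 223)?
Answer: 10081/17532 ≈ 0.57501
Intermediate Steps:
L(Z) = -1/(4*Z) (L(Z) = -1/(2*(Z + Z)) = -1/(2*Z)/2 = -1/(4*Z))
(L(-9) + 280)/(264 + 223) = (-¼/(-9) + 280)/(264 + 223) = (-¼*(-⅑) + 280)/487 = (1/36 + 280)*(1/487) = (10081/36)*(1/487) = 10081/17532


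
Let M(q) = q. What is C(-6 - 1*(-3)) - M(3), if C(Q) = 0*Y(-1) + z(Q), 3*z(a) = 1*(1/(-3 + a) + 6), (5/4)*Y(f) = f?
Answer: -19/18 ≈ -1.0556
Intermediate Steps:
Y(f) = 4*f/5
z(a) = 2 + 1/(3*(-3 + a)) (z(a) = (1*(1/(-3 + a) + 6))/3 = (1*(6 + 1/(-3 + a)))/3 = (6 + 1/(-3 + a))/3 = 2 + 1/(3*(-3 + a)))
C(Q) = (-17 + 6*Q)/(3*(-3 + Q)) (C(Q) = 0*((⅘)*(-1)) + (-17 + 6*Q)/(3*(-3 + Q)) = 0*(-⅘) + (-17 + 6*Q)/(3*(-3 + Q)) = 0 + (-17 + 6*Q)/(3*(-3 + Q)) = (-17 + 6*Q)/(3*(-3 + Q)))
C(-6 - 1*(-3)) - M(3) = (-17 + 6*(-6 - 1*(-3)))/(3*(-3 + (-6 - 1*(-3)))) - 1*3 = (-17 + 6*(-6 + 3))/(3*(-3 + (-6 + 3))) - 3 = (-17 + 6*(-3))/(3*(-3 - 3)) - 3 = (⅓)*(-17 - 18)/(-6) - 3 = (⅓)*(-⅙)*(-35) - 3 = 35/18 - 3 = -19/18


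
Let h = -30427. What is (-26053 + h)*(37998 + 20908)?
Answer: -3327010880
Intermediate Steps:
(-26053 + h)*(37998 + 20908) = (-26053 - 30427)*(37998 + 20908) = -56480*58906 = -3327010880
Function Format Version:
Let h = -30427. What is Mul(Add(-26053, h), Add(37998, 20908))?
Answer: -3327010880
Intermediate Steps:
Mul(Add(-26053, h), Add(37998, 20908)) = Mul(Add(-26053, -30427), Add(37998, 20908)) = Mul(-56480, 58906) = -3327010880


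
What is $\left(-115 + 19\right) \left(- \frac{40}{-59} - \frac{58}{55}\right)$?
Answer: $\frac{117312}{3245} \approx 36.152$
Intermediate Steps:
$\left(-115 + 19\right) \left(- \frac{40}{-59} - \frac{58}{55}\right) = - 96 \left(\left(-40\right) \left(- \frac{1}{59}\right) - \frac{58}{55}\right) = - 96 \left(\frac{40}{59} - \frac{58}{55}\right) = \left(-96\right) \left(- \frac{1222}{3245}\right) = \frac{117312}{3245}$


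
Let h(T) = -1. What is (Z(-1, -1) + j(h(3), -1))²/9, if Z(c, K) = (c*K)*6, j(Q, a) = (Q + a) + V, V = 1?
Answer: 25/9 ≈ 2.7778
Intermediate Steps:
j(Q, a) = 1 + Q + a (j(Q, a) = (Q + a) + 1 = 1 + Q + a)
Z(c, K) = 6*K*c (Z(c, K) = (K*c)*6 = 6*K*c)
(Z(-1, -1) + j(h(3), -1))²/9 = (6*(-1)*(-1) + (1 - 1 - 1))²/9 = (6 - 1)²/9 = (⅑)*5² = (⅑)*25 = 25/9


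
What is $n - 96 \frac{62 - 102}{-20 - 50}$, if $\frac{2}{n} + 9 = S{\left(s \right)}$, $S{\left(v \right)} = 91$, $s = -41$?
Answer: $- \frac{15737}{287} \approx -54.833$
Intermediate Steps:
$n = \frac{1}{41}$ ($n = \frac{2}{-9 + 91} = \frac{2}{82} = 2 \cdot \frac{1}{82} = \frac{1}{41} \approx 0.02439$)
$n - 96 \frac{62 - 102}{-20 - 50} = \frac{1}{41} - 96 \frac{62 - 102}{-20 - 50} = \frac{1}{41} - 96 \left(- \frac{40}{-70}\right) = \frac{1}{41} - 96 \left(\left(-40\right) \left(- \frac{1}{70}\right)\right) = \frac{1}{41} - 96 \cdot \frac{4}{7} = \frac{1}{41} - \frac{384}{7} = - \frac{15737}{287}$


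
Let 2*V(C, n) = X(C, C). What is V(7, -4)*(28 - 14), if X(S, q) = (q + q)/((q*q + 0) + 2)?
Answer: 98/51 ≈ 1.9216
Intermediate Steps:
X(S, q) = 2*q/(2 + q²) (X(S, q) = (2*q)/((q² + 0) + 2) = (2*q)/(q² + 2) = (2*q)/(2 + q²) = 2*q/(2 + q²))
V(C, n) = C/(2 + C²) (V(C, n) = (2*C/(2 + C²))/2 = C/(2 + C²))
V(7, -4)*(28 - 14) = (7/(2 + 7²))*(28 - 14) = (7/(2 + 49))*14 = (7/51)*14 = 98/51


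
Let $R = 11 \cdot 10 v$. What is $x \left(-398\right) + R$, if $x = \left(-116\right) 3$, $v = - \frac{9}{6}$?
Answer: $138339$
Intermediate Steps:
$v = - \frac{3}{2}$ ($v = \left(-9\right) \frac{1}{6} = - \frac{3}{2} \approx -1.5$)
$x = -348$
$R = -165$ ($R = 11 \cdot 10 \left(- \frac{3}{2}\right) = 110 \left(- \frac{3}{2}\right) = -165$)
$x \left(-398\right) + R = \left(-348\right) \left(-398\right) - 165 = 138504 - 165 = 138339$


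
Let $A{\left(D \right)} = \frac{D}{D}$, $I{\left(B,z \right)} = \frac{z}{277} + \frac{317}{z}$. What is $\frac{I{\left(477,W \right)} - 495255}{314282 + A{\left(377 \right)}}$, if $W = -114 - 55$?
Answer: $- \frac{7728162895}{4904176693} \approx -1.5758$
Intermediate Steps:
$W = -169$
$I{\left(B,z \right)} = \frac{317}{z} + \frac{z}{277}$ ($I{\left(B,z \right)} = z \frac{1}{277} + \frac{317}{z} = \frac{z}{277} + \frac{317}{z} = \frac{317}{z} + \frac{z}{277}$)
$A{\left(D \right)} = 1$
$\frac{I{\left(477,W \right)} - 495255}{314282 + A{\left(377 \right)}} = \frac{\left(\frac{317}{-169} + \frac{1}{277} \left(-169\right)\right) - 495255}{314282 + 1} = \frac{\left(317 \left(- \frac{1}{169}\right) - \frac{169}{277}\right) - 495255}{314283} = \left(\left(- \frac{317}{169} - \frac{169}{277}\right) - 495255\right) \frac{1}{314283} = \left(- \frac{116370}{46813} - 495255\right) \frac{1}{314283} = \left(- \frac{23184488685}{46813}\right) \frac{1}{314283} = - \frac{7728162895}{4904176693}$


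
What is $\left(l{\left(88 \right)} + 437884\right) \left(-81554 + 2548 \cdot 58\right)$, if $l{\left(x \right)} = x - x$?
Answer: $29001057320$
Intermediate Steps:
$l{\left(x \right)} = 0$
$\left(l{\left(88 \right)} + 437884\right) \left(-81554 + 2548 \cdot 58\right) = \left(0 + 437884\right) \left(-81554 + 2548 \cdot 58\right) = 437884 \left(-81554 + 147784\right) = 437884 \cdot 66230 = 29001057320$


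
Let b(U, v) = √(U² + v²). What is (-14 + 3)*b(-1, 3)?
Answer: -11*√10 ≈ -34.785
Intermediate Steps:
(-14 + 3)*b(-1, 3) = (-14 + 3)*√((-1)² + 3²) = -11*√(1 + 9) = -11*√10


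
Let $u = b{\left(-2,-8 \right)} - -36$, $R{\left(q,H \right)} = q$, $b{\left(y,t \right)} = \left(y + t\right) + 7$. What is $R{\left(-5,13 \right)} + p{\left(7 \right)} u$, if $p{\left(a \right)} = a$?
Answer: $226$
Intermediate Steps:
$b{\left(y,t \right)} = 7 + t + y$ ($b{\left(y,t \right)} = \left(t + y\right) + 7 = 7 + t + y$)
$u = 33$ ($u = \left(7 - 8 - 2\right) - -36 = -3 + 36 = 33$)
$R{\left(-5,13 \right)} + p{\left(7 \right)} u = -5 + 7 \cdot 33 = -5 + 231 = 226$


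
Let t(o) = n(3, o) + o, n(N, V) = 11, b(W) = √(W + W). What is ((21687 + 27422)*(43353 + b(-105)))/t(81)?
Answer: 2129022477/92 + 49109*I*√210/92 ≈ 2.3142e+7 + 7735.4*I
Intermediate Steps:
b(W) = √2*√W (b(W) = √(2*W) = √2*√W)
t(o) = 11 + o
((21687 + 27422)*(43353 + b(-105)))/t(81) = ((21687 + 27422)*(43353 + √2*√(-105)))/(11 + 81) = (49109*(43353 + √2*(I*√105)))/92 = (49109*(43353 + I*√210))*(1/92) = (2129022477 + 49109*I*√210)*(1/92) = 2129022477/92 + 49109*I*√210/92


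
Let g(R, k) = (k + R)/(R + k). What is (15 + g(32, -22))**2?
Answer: 256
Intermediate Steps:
g(R, k) = 1 (g(R, k) = (R + k)/(R + k) = 1)
(15 + g(32, -22))**2 = (15 + 1)**2 = 16**2 = 256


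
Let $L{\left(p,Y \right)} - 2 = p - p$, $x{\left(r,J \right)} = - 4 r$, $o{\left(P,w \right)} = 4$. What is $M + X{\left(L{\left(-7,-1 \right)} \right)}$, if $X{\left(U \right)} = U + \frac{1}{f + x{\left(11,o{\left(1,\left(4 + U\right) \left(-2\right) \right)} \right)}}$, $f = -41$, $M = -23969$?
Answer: $- \frac{2037196}{85} \approx -23967.0$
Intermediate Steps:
$L{\left(p,Y \right)} = 2$ ($L{\left(p,Y \right)} = 2 + \left(p - p\right) = 2 + 0 = 2$)
$X{\left(U \right)} = - \frac{1}{85} + U$ ($X{\left(U \right)} = U + \frac{1}{-41 - 44} = U + \frac{1}{-85} = U - \frac{1}{85} = - \frac{1}{85} + U$)
$M + X{\left(L{\left(-7,-1 \right)} \right)} = -23969 + \left(- \frac{1}{85} + 2\right) = -23969 + \frac{169}{85} = - \frac{2037196}{85}$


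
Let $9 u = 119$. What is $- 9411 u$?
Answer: $- \frac{373303}{3} \approx -1.2443 \cdot 10^{5}$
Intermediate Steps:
$u = \frac{119}{9}$ ($u = \frac{1}{9} \cdot 119 = \frac{119}{9} \approx 13.222$)
$- 9411 u = \left(-9411\right) \frac{119}{9} = - \frac{373303}{3}$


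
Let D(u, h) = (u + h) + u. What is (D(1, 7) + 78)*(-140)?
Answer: -12180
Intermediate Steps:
D(u, h) = h + 2*u (D(u, h) = (h + u) + u = h + 2*u)
(D(1, 7) + 78)*(-140) = ((7 + 2*1) + 78)*(-140) = ((7 + 2) + 78)*(-140) = (9 + 78)*(-140) = 87*(-140) = -12180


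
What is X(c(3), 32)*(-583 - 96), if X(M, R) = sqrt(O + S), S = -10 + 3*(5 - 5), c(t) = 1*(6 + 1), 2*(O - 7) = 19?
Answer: -679*sqrt(26)/2 ≈ -1731.1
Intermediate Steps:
O = 33/2 (O = 7 + (1/2)*19 = 7 + 19/2 = 33/2 ≈ 16.500)
c(t) = 7 (c(t) = 1*7 = 7)
S = -10 (S = -10 + 3*0 = -10 + 0 = -10)
X(M, R) = sqrt(26)/2 (X(M, R) = sqrt(33/2 - 10) = sqrt(13/2) = sqrt(26)/2)
X(c(3), 32)*(-583 - 96) = (sqrt(26)/2)*(-583 - 96) = (sqrt(26)/2)*(-679) = -679*sqrt(26)/2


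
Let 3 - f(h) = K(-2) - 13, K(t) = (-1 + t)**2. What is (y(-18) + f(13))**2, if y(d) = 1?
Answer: 64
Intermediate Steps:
f(h) = 7 (f(h) = 3 - ((-1 - 2)**2 - 13) = 3 - ((-3)**2 - 13) = 3 - (9 - 13) = 3 - 1*(-4) = 3 + 4 = 7)
(y(-18) + f(13))**2 = (1 + 7)**2 = 8**2 = 64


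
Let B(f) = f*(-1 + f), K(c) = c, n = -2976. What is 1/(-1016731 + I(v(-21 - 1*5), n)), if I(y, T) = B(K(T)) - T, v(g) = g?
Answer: 1/7845797 ≈ 1.2746e-7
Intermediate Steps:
I(y, T) = -T + T*(-1 + T) (I(y, T) = T*(-1 + T) - T = -T + T*(-1 + T))
1/(-1016731 + I(v(-21 - 1*5), n)) = 1/(-1016731 - 2976*(-2 - 2976)) = 1/(-1016731 - 2976*(-2978)) = 1/(-1016731 + 8862528) = 1/7845797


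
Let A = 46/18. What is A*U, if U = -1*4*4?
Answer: -368/9 ≈ -40.889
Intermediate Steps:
A = 23/9 (A = 46*(1/18) = 23/9 ≈ 2.5556)
U = -16 (U = -4*4 = -16)
A*U = (23/9)*(-16) = -368/9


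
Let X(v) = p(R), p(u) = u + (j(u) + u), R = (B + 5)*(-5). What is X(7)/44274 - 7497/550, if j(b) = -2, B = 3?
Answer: -165983639/12175350 ≈ -13.633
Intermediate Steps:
R = -40 (R = (3 + 5)*(-5) = 8*(-5) = -40)
p(u) = -2 + 2*u (p(u) = u + (-2 + u) = -2 + 2*u)
X(v) = -82 (X(v) = -2 + 2*(-40) = -2 - 80 = -82)
X(7)/44274 - 7497/550 = -82/44274 - 7497/550 = -82*1/44274 - 7497*1/550 = -41/22137 - 7497/550 = -165983639/12175350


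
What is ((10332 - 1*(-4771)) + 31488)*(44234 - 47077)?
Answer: -132458213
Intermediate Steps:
((10332 - 1*(-4771)) + 31488)*(44234 - 47077) = ((10332 + 4771) + 31488)*(-2843) = (15103 + 31488)*(-2843) = 46591*(-2843) = -132458213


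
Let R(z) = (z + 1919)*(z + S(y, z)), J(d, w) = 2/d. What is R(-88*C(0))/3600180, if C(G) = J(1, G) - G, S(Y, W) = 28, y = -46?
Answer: -21497/300015 ≈ -0.071653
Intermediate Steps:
C(G) = 2 - G (C(G) = 2/1 - G = 2*1 - G = 2 - G)
R(z) = (28 + z)*(1919 + z) (R(z) = (z + 1919)*(z + 28) = (1919 + z)*(28 + z) = (28 + z)*(1919 + z))
R(-88*C(0))/3600180 = (53732 + (-88*(2 - 1*0))² + 1947*(-88*(2 - 1*0)))/3600180 = (53732 + (-88*(2 + 0))² + 1947*(-88*(2 + 0)))*(1/3600180) = (53732 + (-88*2)² + 1947*(-88*2))*(1/3600180) = (53732 + (-176)² + 1947*(-176))*(1/3600180) = (53732 + 30976 - 342672)*(1/3600180) = -257964*1/3600180 = -21497/300015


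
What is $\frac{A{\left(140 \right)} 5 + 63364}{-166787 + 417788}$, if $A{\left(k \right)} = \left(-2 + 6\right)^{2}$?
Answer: $\frac{21148}{83667} \approx 0.25276$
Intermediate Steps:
$A{\left(k \right)} = 16$ ($A{\left(k \right)} = 4^{2} = 16$)
$\frac{A{\left(140 \right)} 5 + 63364}{-166787 + 417788} = \frac{16 \cdot 5 + 63364}{-166787 + 417788} = \frac{80 + 63364}{251001} = 63444 \cdot \frac{1}{251001} = \frac{21148}{83667}$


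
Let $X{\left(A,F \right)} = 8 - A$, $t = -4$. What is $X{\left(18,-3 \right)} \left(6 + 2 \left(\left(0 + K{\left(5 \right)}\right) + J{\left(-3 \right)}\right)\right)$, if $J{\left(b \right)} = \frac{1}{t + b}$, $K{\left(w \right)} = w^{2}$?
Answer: $- \frac{3900}{7} \approx -557.14$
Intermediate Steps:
$J{\left(b \right)} = \frac{1}{-4 + b}$
$X{\left(18,-3 \right)} \left(6 + 2 \left(\left(0 + K{\left(5 \right)}\right) + J{\left(-3 \right)}\right)\right) = \left(8 - 18\right) \left(6 + 2 \left(\left(0 + 5^{2}\right) + \frac{1}{-4 - 3}\right)\right) = \left(8 - 18\right) \left(6 + 2 \left(\left(0 + 25\right) + \frac{1}{-7}\right)\right) = - 10 \left(6 + 2 \left(25 - \frac{1}{7}\right)\right) = - 10 \left(6 + 2 \cdot \frac{174}{7}\right) = - 10 \left(6 + \frac{348}{7}\right) = \left(-10\right) \frac{390}{7} = - \frac{3900}{7}$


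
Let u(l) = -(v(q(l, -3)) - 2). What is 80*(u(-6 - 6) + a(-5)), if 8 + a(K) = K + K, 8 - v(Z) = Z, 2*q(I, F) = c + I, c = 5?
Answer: -2200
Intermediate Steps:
q(I, F) = 5/2 + I/2 (q(I, F) = (5 + I)/2 = 5/2 + I/2)
v(Z) = 8 - Z
a(K) = -8 + 2*K (a(K) = -8 + (K + K) = -8 + 2*K)
u(l) = -7/2 + l/2 (u(l) = -((8 - (5/2 + l/2)) - 2) = -((8 + (-5/2 - l/2)) - 2) = -((11/2 - l/2) - 2) = -(7/2 - l/2) = -7/2 + l/2)
80*(u(-6 - 6) + a(-5)) = 80*((-7/2 + (-6 - 6)/2) + (-8 + 2*(-5))) = 80*((-7/2 + (½)*(-12)) + (-8 - 10)) = 80*((-7/2 - 6) - 18) = 80*(-19/2 - 18) = 80*(-55/2) = -2200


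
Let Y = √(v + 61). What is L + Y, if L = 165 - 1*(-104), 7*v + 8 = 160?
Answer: 269 + √4053/7 ≈ 278.09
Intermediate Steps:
v = 152/7 (v = -8/7 + (⅐)*160 = -8/7 + 160/7 = 152/7 ≈ 21.714)
Y = √4053/7 (Y = √(152/7 + 61) = √(579/7) = √4053/7 ≈ 9.0947)
L = 269 (L = 165 + 104 = 269)
L + Y = 269 + √4053/7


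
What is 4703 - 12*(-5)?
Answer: 4763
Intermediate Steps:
4703 - 12*(-5) = 4703 - 1*(-60) = 4703 + 60 = 4763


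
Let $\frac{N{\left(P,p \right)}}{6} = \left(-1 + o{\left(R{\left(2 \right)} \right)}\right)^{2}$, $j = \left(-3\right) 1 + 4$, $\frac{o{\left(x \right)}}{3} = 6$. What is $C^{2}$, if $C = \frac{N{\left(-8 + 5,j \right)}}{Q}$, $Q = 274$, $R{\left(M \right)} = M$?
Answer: $\frac{751689}{18769} \approx 40.049$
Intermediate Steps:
$o{\left(x \right)} = 18$ ($o{\left(x \right)} = 3 \cdot 6 = 18$)
$j = 1$ ($j = -3 + 4 = 1$)
$N{\left(P,p \right)} = 1734$ ($N{\left(P,p \right)} = 6 \left(-1 + 18\right)^{2} = 6 \cdot 17^{2} = 6 \cdot 289 = 1734$)
$C = \frac{867}{137}$ ($C = \frac{1734}{274} = 1734 \cdot \frac{1}{274} = \frac{867}{137} \approx 6.3285$)
$C^{2} = \left(\frac{867}{137}\right)^{2} = \frac{751689}{18769}$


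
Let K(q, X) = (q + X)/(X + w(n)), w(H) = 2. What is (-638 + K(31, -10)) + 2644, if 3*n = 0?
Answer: 16027/8 ≈ 2003.4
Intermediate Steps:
n = 0 (n = (1/3)*0 = 0)
K(q, X) = (X + q)/(2 + X) (K(q, X) = (q + X)/(X + 2) = (X + q)/(2 + X))
(-638 + K(31, -10)) + 2644 = (-638 + (-10 + 31)/(2 - 10)) + 2644 = (-638 + 21/(-8)) + 2644 = (-638 - 1/8*21) + 2644 = (-638 - 21/8) + 2644 = -5125/8 + 2644 = 16027/8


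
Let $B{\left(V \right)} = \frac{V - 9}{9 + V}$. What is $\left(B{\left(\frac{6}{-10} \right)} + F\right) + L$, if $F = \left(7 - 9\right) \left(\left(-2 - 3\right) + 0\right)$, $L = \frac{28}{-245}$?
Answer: $\frac{306}{35} \approx 8.7429$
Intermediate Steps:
$L = - \frac{4}{35}$ ($L = 28 \left(- \frac{1}{245}\right) = - \frac{4}{35} \approx -0.11429$)
$B{\left(V \right)} = \frac{-9 + V}{9 + V}$
$F = 10$ ($F = - 2 \left(-5 + 0\right) = \left(-2\right) \left(-5\right) = 10$)
$\left(B{\left(\frac{6}{-10} \right)} + F\right) + L = \left(\frac{-9 + \frac{6}{-10}}{9 + \frac{6}{-10}} + 10\right) - \frac{4}{35} = \left(\frac{-9 + 6 \left(- \frac{1}{10}\right)}{9 + 6 \left(- \frac{1}{10}\right)} + 10\right) - \frac{4}{35} = \left(\frac{-9 - \frac{3}{5}}{9 - \frac{3}{5}} + 10\right) - \frac{4}{35} = \left(\frac{1}{\frac{42}{5}} \left(- \frac{48}{5}\right) + 10\right) - \frac{4}{35} = \left(\frac{5}{42} \left(- \frac{48}{5}\right) + 10\right) - \frac{4}{35} = \left(- \frac{8}{7} + 10\right) - \frac{4}{35} = \frac{62}{7} - \frac{4}{35} = \frac{306}{35}$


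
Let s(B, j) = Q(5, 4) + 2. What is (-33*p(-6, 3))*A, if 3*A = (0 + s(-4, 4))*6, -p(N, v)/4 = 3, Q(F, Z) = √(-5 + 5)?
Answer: 1584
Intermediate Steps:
Q(F, Z) = 0 (Q(F, Z) = √0 = 0)
p(N, v) = -12 (p(N, v) = -4*3 = -12)
s(B, j) = 2 (s(B, j) = 0 + 2 = 2)
A = 4 (A = ((0 + 2)*6)/3 = (2*6)/3 = (⅓)*12 = 4)
(-33*p(-6, 3))*A = -33*(-12)*4 = 396*4 = 1584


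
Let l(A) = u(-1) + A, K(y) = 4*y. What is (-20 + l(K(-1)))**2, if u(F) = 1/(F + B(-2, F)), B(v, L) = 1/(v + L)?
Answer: 9801/16 ≈ 612.56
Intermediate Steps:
B(v, L) = 1/(L + v)
u(F) = 1/(F + 1/(-2 + F)) (u(F) = 1/(F + 1/(F - 2)) = 1/(F + 1/(-2 + F)))
l(A) = -3/4 + A (l(A) = (-2 - 1)/(1 - (-2 - 1)) + A = -3/(1 - 1*(-3)) + A = -3/(1 + 3) + A = -3/4 + A)
(-20 + l(K(-1)))**2 = (-20 + (-3/4 + 4*(-1)))**2 = (-20 + (-3/4 - 4))**2 = (-20 - 19/4)**2 = (-99/4)**2 = 9801/16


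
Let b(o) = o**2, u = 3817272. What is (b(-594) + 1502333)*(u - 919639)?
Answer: 5375598914977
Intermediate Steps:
(b(-594) + 1502333)*(u - 919639) = ((-594)**2 + 1502333)*(3817272 - 919639) = (352836 + 1502333)*2897633 = 1855169*2897633 = 5375598914977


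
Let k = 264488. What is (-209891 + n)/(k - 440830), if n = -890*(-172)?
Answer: 56811/176342 ≈ 0.32216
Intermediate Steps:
n = 153080
(-209891 + n)/(k - 440830) = (-209891 + 153080)/(264488 - 440830) = -56811/(-176342) = -56811*(-1/176342) = 56811/176342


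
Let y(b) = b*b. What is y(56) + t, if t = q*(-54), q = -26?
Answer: 4540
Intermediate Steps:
y(b) = b²
t = 1404 (t = -26*(-54) = 1404)
y(56) + t = 56² + 1404 = 3136 + 1404 = 4540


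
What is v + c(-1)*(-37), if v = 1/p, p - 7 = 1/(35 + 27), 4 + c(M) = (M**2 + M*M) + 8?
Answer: -96508/435 ≈ -221.86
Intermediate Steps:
c(M) = 4 + 2*M**2 (c(M) = -4 + ((M**2 + M*M) + 8) = -4 + ((M**2 + M**2) + 8) = -4 + (2*M**2 + 8) = -4 + (8 + 2*M**2) = 4 + 2*M**2)
p = 435/62 (p = 7 + 1/(35 + 27) = 7 + 1/62 = 435/62 ≈ 7.0161)
v = 62/435 (v = 1/(435/62) = 62/435 ≈ 0.14253)
v + c(-1)*(-37) = 62/435 + (4 + 2*(-1)**2)*(-37) = 62/435 + (4 + 2*1)*(-37) = 62/435 + (4 + 2)*(-37) = 62/435 + 6*(-37) = 62/435 - 222 = -96508/435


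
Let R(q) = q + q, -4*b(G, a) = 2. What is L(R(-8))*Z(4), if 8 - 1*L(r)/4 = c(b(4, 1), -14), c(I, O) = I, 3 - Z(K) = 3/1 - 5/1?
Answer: 170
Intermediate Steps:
b(G, a) = -½ (b(G, a) = -¼*2 = -½)
R(q) = 2*q
Z(K) = 5 (Z(K) = 3 - (3/1 - 5/1) = 3 - (3*1 - 5*1) = 3 - (3 - 5) = 3 - 1*(-2) = 3 + 2 = 5)
L(r) = 34 (L(r) = 32 - 4*(-½) = 32 + 2 = 34)
L(R(-8))*Z(4) = 34*5 = 170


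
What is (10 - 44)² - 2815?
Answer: -1659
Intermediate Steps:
(10 - 44)² - 2815 = (-34)² - 2815 = 1156 - 2815 = -1659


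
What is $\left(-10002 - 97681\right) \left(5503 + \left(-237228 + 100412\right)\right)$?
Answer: $14140177779$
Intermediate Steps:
$\left(-10002 - 97681\right) \left(5503 + \left(-237228 + 100412\right)\right) = - 107683 \left(5503 - 136816\right) = \left(-107683\right) \left(-131313\right) = 14140177779$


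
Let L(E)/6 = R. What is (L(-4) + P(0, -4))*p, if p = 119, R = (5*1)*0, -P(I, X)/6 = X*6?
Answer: 17136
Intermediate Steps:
P(I, X) = -36*X (P(I, X) = -6*X*6 = -36*X)
R = 0 (R = 5*0 = 0)
L(E) = 0 (L(E) = 6*0 = 0)
(L(-4) + P(0, -4))*p = (0 - 36*(-4))*119 = (0 + 144)*119 = 144*119 = 17136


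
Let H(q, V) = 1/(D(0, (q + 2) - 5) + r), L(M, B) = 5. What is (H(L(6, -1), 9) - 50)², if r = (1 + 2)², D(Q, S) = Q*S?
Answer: 201601/81 ≈ 2488.9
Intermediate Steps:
r = 9 (r = 3² = 9)
H(q, V) = ⅑ (H(q, V) = 1/(0*((q + 2) - 5) + 9) = 1/(0*((2 + q) - 5) + 9) = 1/(0*(-3 + q) + 9) = 1/(0 + 9) = 1/9 = ⅑)
(H(L(6, -1), 9) - 50)² = (⅑ - 50)² = (-449/9)² = 201601/81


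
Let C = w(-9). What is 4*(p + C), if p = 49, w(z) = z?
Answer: 160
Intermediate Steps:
C = -9
4*(p + C) = 4*(49 - 9) = 4*40 = 160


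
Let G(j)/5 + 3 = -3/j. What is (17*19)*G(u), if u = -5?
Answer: -3876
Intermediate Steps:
G(j) = -15 - 15/j (G(j) = -15 + 5*(-3/j) = -15 - 15/j)
(17*19)*G(u) = (17*19)*(-15 - 15/(-5)) = 323*(-15 - 15*(-⅕)) = 323*(-15 + 3) = 323*(-12) = -3876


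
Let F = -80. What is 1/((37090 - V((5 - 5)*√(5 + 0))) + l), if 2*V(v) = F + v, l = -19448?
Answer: 1/17682 ≈ 5.6555e-5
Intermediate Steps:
V(v) = -40 + v/2 (V(v) = (-80 + v)/2 = -40 + v/2)
1/((37090 - V((5 - 5)*√(5 + 0))) + l) = 1/((37090 - (-40 + ((5 - 5)*√(5 + 0))/2)) - 19448) = 1/((37090 - (-40 + (0*√5)/2)) - 19448) = 1/((37090 - (-40 + (½)*0)) - 19448) = 1/((37090 - (-40 + 0)) - 19448) = 1/((37090 - 1*(-40)) - 19448) = 1/((37090 + 40) - 19448) = 1/(37130 - 19448) = 1/17682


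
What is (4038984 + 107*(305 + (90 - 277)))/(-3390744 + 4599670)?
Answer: 2025805/604463 ≈ 3.3514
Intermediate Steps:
(4038984 + 107*(305 + (90 - 277)))/(-3390744 + 4599670) = (4038984 + 107*(305 - 187))/1208926 = (4038984 + 107*118)*(1/1208926) = (4038984 + 12626)*(1/1208926) = 4051610*(1/1208926) = 2025805/604463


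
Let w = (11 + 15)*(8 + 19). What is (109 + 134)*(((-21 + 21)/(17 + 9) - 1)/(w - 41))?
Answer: -243/661 ≈ -0.36762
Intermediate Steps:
w = 702 (w = 26*27 = 702)
(109 + 134)*(((-21 + 21)/(17 + 9) - 1)/(w - 41)) = (109 + 134)*(((-21 + 21)/(17 + 9) - 1)/(702 - 41)) = 243*((0/26 - 1)/661) = 243*((0*(1/26) - 1)*(1/661)) = 243*((0 - 1)*(1/661)) = 243*(-1*1/661) = 243*(-1/661) = -243/661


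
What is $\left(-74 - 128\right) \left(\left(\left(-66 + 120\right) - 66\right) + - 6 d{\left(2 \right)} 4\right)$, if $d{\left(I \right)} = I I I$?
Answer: $41208$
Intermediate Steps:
$d{\left(I \right)} = I^{3}$ ($d{\left(I \right)} = I^{2} I = I^{3}$)
$\left(-74 - 128\right) \left(\left(\left(-66 + 120\right) - 66\right) + - 6 d{\left(2 \right)} 4\right) = \left(-74 - 128\right) \left(\left(\left(-66 + 120\right) - 66\right) + - 6 \cdot 2^{3} \cdot 4\right) = - 202 \left(\left(54 - 66\right) + \left(-6\right) 8 \cdot 4\right) = - 202 \left(-12 - 192\right) = \left(-202\right) \left(-204\right) = 41208$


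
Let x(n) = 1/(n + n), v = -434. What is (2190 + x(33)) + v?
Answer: 115897/66 ≈ 1756.0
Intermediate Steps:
x(n) = 1/(2*n)
(2190 + x(33)) + v = (2190 + (1/2)/33) - 434 = (2190 + (1/2)*(1/33)) - 434 = (2190 + 1/66) - 434 = 144541/66 - 434 = 115897/66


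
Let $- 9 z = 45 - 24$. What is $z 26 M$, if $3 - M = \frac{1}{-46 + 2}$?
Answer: $- \frac{12103}{66} \approx -183.38$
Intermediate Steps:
$z = - \frac{7}{3}$ ($z = - \frac{45 - 24}{9} = \left(- \frac{1}{9}\right) 21 = - \frac{7}{3} \approx -2.3333$)
$M = \frac{133}{44}$ ($M = 3 - \frac{1}{-46 + 2} = 3 - \frac{1}{-44} = 3 - - \frac{1}{44} = 3 + \frac{1}{44} = \frac{133}{44} \approx 3.0227$)
$z 26 M = \left(- \frac{7}{3}\right) 26 \cdot \frac{133}{44} = \left(- \frac{182}{3}\right) \frac{133}{44} = - \frac{12103}{66}$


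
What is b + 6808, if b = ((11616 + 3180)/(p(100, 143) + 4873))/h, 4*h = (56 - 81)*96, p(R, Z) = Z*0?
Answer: 1658767967/243650 ≈ 6808.0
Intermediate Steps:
p(R, Z) = 0
h = -600 (h = ((56 - 81)*96)/4 = (-25*96)/4 = (1/4)*(-2400) = -600)
b = -1233/243650 (b = ((11616 + 3180)/(0 + 4873))/(-600) = (14796/4873)*(-1/600) = -1233/243650 ≈ -0.0050605)
b + 6808 = -1233/243650 + 6808 = 1658767967/243650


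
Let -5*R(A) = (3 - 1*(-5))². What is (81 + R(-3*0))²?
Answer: 116281/25 ≈ 4651.2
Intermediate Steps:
R(A) = -64/5 (R(A) = -(3 - 1*(-5))²/5 = -(3 + 5)²/5 = -⅕*8² = -⅕*64 = -64/5)
(81 + R(-3*0))² = (81 - 64/5)² = (341/5)² = 116281/25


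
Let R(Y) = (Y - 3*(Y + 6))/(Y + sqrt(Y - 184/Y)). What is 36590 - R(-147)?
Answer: 29254720351/799487 + 2415*I*sqrt(2571)/799487 ≈ 36592.0 + 0.15316*I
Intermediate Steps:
R(Y) = (-18 - 2*Y)/(Y + sqrt(Y - 184/Y)) (R(Y) = (Y - 3*(6 + Y))/(Y + sqrt(Y - 184/Y)) = (Y + (-18 - 3*Y))/(Y + sqrt(Y - 184/Y)) = (-18 - 2*Y)/(Y + sqrt(Y - 184/Y)))
36590 - R(-147) = 36590 - 2*(-9 - 1*(-147))/(-147 + sqrt(-147 - 184/(-147))) = 36590 - 2*(-9 + 147)/(-147 + sqrt(-147 - 184*(-1/147))) = 36590 - 2*138/(-147 + sqrt(-147 + 184/147)) = 36590 - 2*138/(-147 + sqrt(-21425/147)) = 36590 - 2*138/(-147 + 5*I*sqrt(2571)/21) = 36590 - 276/(-147 + 5*I*sqrt(2571)/21)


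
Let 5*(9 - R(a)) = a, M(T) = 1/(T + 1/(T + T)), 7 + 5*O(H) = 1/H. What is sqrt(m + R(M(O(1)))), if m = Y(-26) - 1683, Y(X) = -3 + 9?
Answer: 6*I*sqrt(435918)/97 ≈ 40.84*I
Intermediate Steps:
Y(X) = 6
O(H) = -7/5 + 1/(5*H)
M(T) = 1/(T + 1/(2*T))
R(a) = 9 - a/5
m = -1677 (m = 6 - 1683 = -1677)
sqrt(m + R(M(O(1)))) = sqrt(-1677 + (9 - 2*(1/5)*(1 - 7*1)/1/(5*(1 + 2*((1/5)*(1 - 7*1)/1)**2)))) = sqrt(-1677 + (9 - 2*(1/5)*1*(1 - 7)/(5*(1 + 2*((1/5)*1*(1 - 7))**2)))) = sqrt(-1677 + (9 - 2*(1/5)*1*(-6)/(5*(1 + 2*((1/5)*1*(-6))**2)))) = sqrt(-1677 + (9 - 2*(-6)/(5*5*(1 + 2*(-6/5)**2)))) = sqrt(-1677 + (9 - 2*(-6)/(5*5*(1 + 2*(36/25))))) = sqrt(-1677 + (9 - 2*(-6)/(5*5*(1 + 72/25)))) = sqrt(-1677 + (9 - 2*(-6)/(5*5*97/25))) = sqrt(-1677 + (9 - 2*(-6)*25/(5*5*97))) = sqrt(-1677 + (9 - 1/5*(-60/97))) = sqrt(-1677 + (9 + 12/97)) = sqrt(-1677 + 885/97) = sqrt(-161784/97) = 6*I*sqrt(435918)/97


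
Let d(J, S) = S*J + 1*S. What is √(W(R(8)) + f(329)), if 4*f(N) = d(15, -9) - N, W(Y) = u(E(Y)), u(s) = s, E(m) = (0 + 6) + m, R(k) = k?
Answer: I*√417/2 ≈ 10.21*I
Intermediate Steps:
d(J, S) = S + J*S (d(J, S) = J*S + S = S + J*S)
E(m) = 6 + m
W(Y) = 6 + Y
f(N) = -36 - N/4 (f(N) = (-9*(1 + 15) - N)/4 = (-9*16 - N)/4 = (-144 - N)/4 = -36 - N/4)
√(W(R(8)) + f(329)) = √((6 + 8) + (-36 - ¼*329)) = √(14 + (-36 - 329/4)) = √(14 - 473/4) = √(-417/4) = I*√417/2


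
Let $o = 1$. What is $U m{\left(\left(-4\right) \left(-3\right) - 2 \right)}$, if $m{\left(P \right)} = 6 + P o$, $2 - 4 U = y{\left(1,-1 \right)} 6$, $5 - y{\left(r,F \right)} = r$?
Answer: $-88$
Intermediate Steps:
$y{\left(r,F \right)} = 5 - r$
$U = - \frac{11}{2}$ ($U = \frac{1}{2} - \frac{\left(5 - 1\right) 6}{4} = \frac{1}{2} - \frac{4 \cdot 6}{4} = \frac{1}{2} - 6 = - \frac{11}{2} \approx -5.5$)
$m{\left(P \right)} = 6 + P$ ($m{\left(P \right)} = 6 + P 1 = 6 + P$)
$U m{\left(\left(-4\right) \left(-3\right) - 2 \right)} = - \frac{11 \left(6 - -10\right)}{2} = - \frac{11 \left(6 + \left(12 - 2\right)\right)}{2} = - \frac{11 \left(6 + 10\right)}{2} = \left(- \frac{11}{2}\right) 16 = -88$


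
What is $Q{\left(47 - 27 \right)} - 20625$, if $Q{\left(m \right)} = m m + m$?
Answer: $-20205$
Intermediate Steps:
$Q{\left(m \right)} = m + m^{2}$ ($Q{\left(m \right)} = m^{2} + m = m + m^{2}$)
$Q{\left(47 - 27 \right)} - 20625 = \left(47 - 27\right) \left(1 + \left(47 - 27\right)\right) - 20625 = 20 \left(1 + 20\right) - 20625 = 20 \cdot 21 - 20625 = 420 - 20625 = -20205$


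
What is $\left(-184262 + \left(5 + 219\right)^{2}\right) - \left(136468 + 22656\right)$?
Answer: $-293210$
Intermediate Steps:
$\left(-184262 + \left(5 + 219\right)^{2}\right) - \left(136468 + 22656\right) = \left(-184262 + 224^{2}\right) - 159124 = \left(-184262 + 50176\right) - 159124 = -134086 - 159124 = -293210$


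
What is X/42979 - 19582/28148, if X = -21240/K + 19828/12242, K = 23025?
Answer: -3953702519181519/5683352751707810 ≈ -0.69566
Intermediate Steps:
X = 6550654/9395735 (X = -21240/23025 + 19828/12242 = -21240*1/23025 + 19828*(1/12242) = -1416/1535 + 9914/6121 = 6550654/9395735 ≈ 0.69719)
X/42979 - 19582/28148 = (6550654/9395735)/42979 - 19582/28148 = (6550654/9395735)*(1/42979) - 19582*1/28148 = 6550654/403819294565 - 9791/14074 = -3953702519181519/5683352751707810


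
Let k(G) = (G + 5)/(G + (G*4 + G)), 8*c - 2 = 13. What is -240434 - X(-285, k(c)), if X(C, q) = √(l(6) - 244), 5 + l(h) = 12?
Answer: -240434 - I*√237 ≈ -2.4043e+5 - 15.395*I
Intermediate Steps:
c = 15/8 (c = ¼ + (⅛)*13 = ¼ + 13/8 = 15/8 ≈ 1.8750)
l(h) = 7 (l(h) = -5 + 12 = 7)
k(G) = (5 + G)/(6*G) (k(G) = (5 + G)/(G + (4*G + G)) = (5 + G)/(G + 5*G) = (5 + G)/((6*G)) = (5 + G)*(1/(6*G)) = (5 + G)/(6*G))
X(C, q) = I*√237 (X(C, q) = √(7 - 244) = √(-237) = I*√237)
-240434 - X(-285, k(c)) = -240434 - I*√237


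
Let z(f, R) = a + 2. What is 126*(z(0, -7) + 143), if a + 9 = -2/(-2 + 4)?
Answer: 17010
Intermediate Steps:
a = -10 (a = -9 - 2/(-2 + 4) = -9 - 2/2 = -9 + (1/2)*(-2) = -9 - 1 = -10)
z(f, R) = -8 (z(f, R) = -10 + 2 = -8)
126*(z(0, -7) + 143) = 126*(-8 + 143) = 126*135 = 17010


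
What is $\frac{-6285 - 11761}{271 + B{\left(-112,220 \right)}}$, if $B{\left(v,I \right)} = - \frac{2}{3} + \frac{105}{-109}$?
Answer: $- \frac{2950521}{44042} \approx -66.993$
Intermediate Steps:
$B{\left(v,I \right)} = - \frac{533}{327}$ ($B{\left(v,I \right)} = \left(-2\right) \frac{1}{3} + 105 \left(- \frac{1}{109}\right) = - \frac{2}{3} - \frac{105}{109} = - \frac{533}{327}$)
$\frac{-6285 - 11761}{271 + B{\left(-112,220 \right)}} = \frac{-6285 - 11761}{271 - \frac{533}{327}} = - \frac{18046}{\frac{88084}{327}} = \left(-18046\right) \frac{327}{88084} = - \frac{2950521}{44042}$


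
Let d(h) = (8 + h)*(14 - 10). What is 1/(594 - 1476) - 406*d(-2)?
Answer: -8594209/882 ≈ -9744.0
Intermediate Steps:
d(h) = 32 + 4*h (d(h) = (8 + h)*4 = 32 + 4*h)
1/(594 - 1476) - 406*d(-2) = 1/(594 - 1476) - 406*(32 + 4*(-2)) = 1/(-882) - 406*(32 - 8) = -1/882 - 406*24 = -1/882 - 9744 = -8594209/882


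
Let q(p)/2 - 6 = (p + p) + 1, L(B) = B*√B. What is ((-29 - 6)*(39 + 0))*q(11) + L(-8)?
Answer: -79170 - 16*I*√2 ≈ -79170.0 - 22.627*I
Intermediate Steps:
L(B) = B^(3/2)
q(p) = 14 + 4*p (q(p) = 12 + 2*((p + p) + 1) = 12 + 2*(2*p + 1) = 12 + 2*(1 + 2*p) = 12 + (2 + 4*p) = 14 + 4*p)
((-29 - 6)*(39 + 0))*q(11) + L(-8) = ((-29 - 6)*(39 + 0))*(14 + 4*11) + (-8)^(3/2) = (-35*39)*(14 + 44) - 16*I*√2 = -1365*58 - 16*I*√2 = -79170 - 16*I*√2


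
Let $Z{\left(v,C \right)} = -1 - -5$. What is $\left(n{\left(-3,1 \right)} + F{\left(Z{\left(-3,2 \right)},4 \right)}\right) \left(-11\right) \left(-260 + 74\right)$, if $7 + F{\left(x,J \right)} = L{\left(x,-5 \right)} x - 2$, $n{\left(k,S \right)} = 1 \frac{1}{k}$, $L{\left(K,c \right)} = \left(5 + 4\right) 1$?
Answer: $54560$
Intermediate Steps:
$L{\left(K,c \right)} = 9$ ($L{\left(K,c \right)} = 9 \cdot 1 = 9$)
$Z{\left(v,C \right)} = 4$ ($Z{\left(v,C \right)} = -1 + 5 = 4$)
$n{\left(k,S \right)} = \frac{1}{k}$
$F{\left(x,J \right)} = -9 + 9 x$ ($F{\left(x,J \right)} = -7 + \left(9 x - 2\right) = -7 + \left(-2 + 9 x\right) = -9 + 9 x$)
$\left(n{\left(-3,1 \right)} + F{\left(Z{\left(-3,2 \right)},4 \right)}\right) \left(-11\right) \left(-260 + 74\right) = \left(\frac{1}{-3} + \left(-9 + 9 \cdot 4\right)\right) \left(-11\right) \left(-260 + 74\right) = \left(- \frac{1}{3} + \left(-9 + 36\right)\right) \left(-11\right) \left(-186\right) = \left(- \frac{1}{3} + 27\right) \left(-11\right) \left(-186\right) = \frac{80}{3} \left(-11\right) \left(-186\right) = \left(- \frac{880}{3}\right) \left(-186\right) = 54560$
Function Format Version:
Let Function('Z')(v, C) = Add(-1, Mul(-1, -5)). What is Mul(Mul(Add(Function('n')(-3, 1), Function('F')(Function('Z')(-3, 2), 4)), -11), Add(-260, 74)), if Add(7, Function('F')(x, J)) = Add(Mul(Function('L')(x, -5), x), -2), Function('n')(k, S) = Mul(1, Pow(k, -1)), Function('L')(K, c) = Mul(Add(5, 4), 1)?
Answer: 54560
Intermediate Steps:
Function('L')(K, c) = 9 (Function('L')(K, c) = Mul(9, 1) = 9)
Function('Z')(v, C) = 4 (Function('Z')(v, C) = Add(-1, 5) = 4)
Function('n')(k, S) = Pow(k, -1)
Function('F')(x, J) = Add(-9, Mul(9, x)) (Function('F')(x, J) = Add(-7, Add(Mul(9, x), -2)) = Add(-7, Add(-2, Mul(9, x))) = Add(-9, Mul(9, x)))
Mul(Mul(Add(Function('n')(-3, 1), Function('F')(Function('Z')(-3, 2), 4)), -11), Add(-260, 74)) = Mul(Mul(Add(Pow(-3, -1), Add(-9, Mul(9, 4))), -11), Add(-260, 74)) = Mul(Mul(Add(Rational(-1, 3), Add(-9, 36)), -11), -186) = Mul(Mul(Add(Rational(-1, 3), 27), -11), -186) = Mul(Mul(Rational(80, 3), -11), -186) = Mul(Rational(-880, 3), -186) = 54560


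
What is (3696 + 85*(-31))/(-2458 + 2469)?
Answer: 1061/11 ≈ 96.455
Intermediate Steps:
(3696 + 85*(-31))/(-2458 + 2469) = (3696 - 2635)/11 = 1061*(1/11) = 1061/11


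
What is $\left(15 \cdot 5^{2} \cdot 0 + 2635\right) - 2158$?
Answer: $477$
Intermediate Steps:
$\left(15 \cdot 5^{2} \cdot 0 + 2635\right) - 2158 = \left(15 \cdot 25 \cdot 0 + 2635\right) - 2158 = \left(375 \cdot 0 + 2635\right) - 2158 = \left(0 + 2635\right) - 2158 = 2635 - 2158 = 477$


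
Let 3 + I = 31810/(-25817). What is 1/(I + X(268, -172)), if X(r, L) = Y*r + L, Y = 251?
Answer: 25817/1732108171 ≈ 1.4905e-5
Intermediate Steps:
I = -109261/25817 (I = -3 + 31810/(-25817) = -3 + 31810*(-1/25817) = -3 - 31810/25817 = -109261/25817 ≈ -4.2321)
X(r, L) = L + 251*r (X(r, L) = 251*r + L = L + 251*r)
1/(I + X(268, -172)) = 1/(-109261/25817 + (-172 + 251*268)) = 1/(-109261/25817 + (-172 + 67268)) = 1/(-109261/25817 + 67096) = 1/(1732108171/25817) = 25817/1732108171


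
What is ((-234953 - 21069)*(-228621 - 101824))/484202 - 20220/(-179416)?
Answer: 1897352107240885/10859198254 ≈ 1.7472e+5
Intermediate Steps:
((-234953 - 21069)*(-228621 - 101824))/484202 - 20220/(-179416) = -256022*(-330445)*(1/484202) - 20220*(-1/179416) = 84601189790*(1/484202) + 5055/44854 = 42300594895/242101 + 5055/44854 = 1897352107240885/10859198254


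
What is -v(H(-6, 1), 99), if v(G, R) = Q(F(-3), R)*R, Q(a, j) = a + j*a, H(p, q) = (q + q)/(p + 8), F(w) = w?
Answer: 29700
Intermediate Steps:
H(p, q) = 2*q/(8 + p) (H(p, q) = (2*q)/(8 + p) = 2*q/(8 + p))
Q(a, j) = a + a*j
v(G, R) = R*(-3 - 3*R) (v(G, R) = (-3*(1 + R))*R = (-3 - 3*R)*R = R*(-3 - 3*R))
-v(H(-6, 1), 99) = -3*99*(-1 - 1*99) = -3*99*(-1 - 99) = -3*99*(-100) = -1*(-29700) = 29700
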